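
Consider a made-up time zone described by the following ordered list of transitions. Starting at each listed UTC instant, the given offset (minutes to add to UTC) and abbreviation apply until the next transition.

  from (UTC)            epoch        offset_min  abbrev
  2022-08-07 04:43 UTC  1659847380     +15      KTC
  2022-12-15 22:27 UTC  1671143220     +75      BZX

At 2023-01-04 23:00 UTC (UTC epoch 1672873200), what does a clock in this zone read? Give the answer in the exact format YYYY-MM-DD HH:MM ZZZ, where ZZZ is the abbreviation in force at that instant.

2023-01-05 00:15 BZX

Query: 2023-01-04 23:00 UTC
Rule 2/2 (BZX, +01:15): 2022-12-15 22:27 UTC ≤ query < +∞
23·60 + 0 + 75 = 1455 min
1455 = 1·1440 + 15; 15 = 0·60 + 15 → 00:15, 2023-01-04 + 1 day = 2023-01-05
→ 2023-01-05 00:15 BZX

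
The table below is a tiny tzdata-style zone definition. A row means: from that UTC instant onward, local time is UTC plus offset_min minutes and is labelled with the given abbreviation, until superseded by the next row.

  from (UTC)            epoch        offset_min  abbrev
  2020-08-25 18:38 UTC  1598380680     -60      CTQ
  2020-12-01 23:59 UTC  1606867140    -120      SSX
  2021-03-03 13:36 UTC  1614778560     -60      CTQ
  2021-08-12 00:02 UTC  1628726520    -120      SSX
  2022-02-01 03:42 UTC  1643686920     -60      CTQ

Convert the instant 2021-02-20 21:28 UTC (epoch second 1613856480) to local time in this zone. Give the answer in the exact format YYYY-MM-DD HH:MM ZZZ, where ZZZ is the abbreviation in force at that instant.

Query: 2021-02-20 21:28 UTC
Rule 2/5 (SSX, -02:00): 2020-12-01 23:59 UTC ≤ query < 2021-03-03 13:36 UTC
21·60 + 28 - 120 = 1168 min
1168 = 0·1440 + 1168; 1168 = 19·60 + 28 → 19:28, same day
→ 2021-02-20 19:28 SSX

2021-02-20 19:28 SSX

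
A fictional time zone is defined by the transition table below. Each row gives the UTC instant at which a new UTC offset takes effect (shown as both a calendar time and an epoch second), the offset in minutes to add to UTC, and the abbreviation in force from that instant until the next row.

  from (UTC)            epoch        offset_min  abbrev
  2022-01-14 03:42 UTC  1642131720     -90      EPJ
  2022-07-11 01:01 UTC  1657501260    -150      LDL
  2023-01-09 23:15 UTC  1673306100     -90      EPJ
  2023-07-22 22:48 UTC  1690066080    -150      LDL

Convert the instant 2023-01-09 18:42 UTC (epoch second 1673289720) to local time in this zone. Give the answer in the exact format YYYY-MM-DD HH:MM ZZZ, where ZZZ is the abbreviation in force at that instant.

2023-01-09 16:12 LDL

Query: 2023-01-09 18:42 UTC
Rule 2/4 (LDL, -02:30): 2022-07-11 01:01 UTC ≤ query < 2023-01-09 23:15 UTC
18·60 + 42 - 150 = 972 min
972 = 0·1440 + 972; 972 = 16·60 + 12 → 16:12, same day
→ 2023-01-09 16:12 LDL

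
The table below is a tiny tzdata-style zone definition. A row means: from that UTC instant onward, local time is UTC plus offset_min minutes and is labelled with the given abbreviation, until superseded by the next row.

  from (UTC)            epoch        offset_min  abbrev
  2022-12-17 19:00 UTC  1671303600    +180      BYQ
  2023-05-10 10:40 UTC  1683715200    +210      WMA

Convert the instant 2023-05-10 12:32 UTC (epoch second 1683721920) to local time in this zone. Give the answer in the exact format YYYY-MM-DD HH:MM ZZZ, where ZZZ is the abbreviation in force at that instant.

2023-05-10 16:02 WMA

Query: 2023-05-10 12:32 UTC
Rule 2/2 (WMA, +03:30): 2023-05-10 10:40 UTC ≤ query < +∞
12·60 + 32 + 210 = 962 min
962 = 0·1440 + 962; 962 = 16·60 + 2 → 16:02, same day
→ 2023-05-10 16:02 WMA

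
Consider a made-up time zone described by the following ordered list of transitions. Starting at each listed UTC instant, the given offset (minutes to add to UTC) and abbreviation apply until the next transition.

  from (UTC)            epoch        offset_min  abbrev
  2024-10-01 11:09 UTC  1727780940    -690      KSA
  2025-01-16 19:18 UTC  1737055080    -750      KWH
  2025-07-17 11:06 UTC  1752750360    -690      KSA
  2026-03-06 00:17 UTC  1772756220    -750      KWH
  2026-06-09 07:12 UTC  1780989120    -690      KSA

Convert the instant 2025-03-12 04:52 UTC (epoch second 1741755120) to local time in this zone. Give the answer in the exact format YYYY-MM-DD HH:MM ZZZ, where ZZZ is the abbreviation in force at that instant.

2025-03-11 16:22 KWH

Query: 2025-03-12 04:52 UTC
Rule 2/5 (KWH, -12:30): 2025-01-16 19:18 UTC ≤ query < 2025-07-17 11:06 UTC
4·60 + 52 - 750 = -458 min
-458 = -1·1440 + 982; 982 = 16·60 + 22 → 16:22, 2025-03-12 - 1 day = 2025-03-11
→ 2025-03-11 16:22 KWH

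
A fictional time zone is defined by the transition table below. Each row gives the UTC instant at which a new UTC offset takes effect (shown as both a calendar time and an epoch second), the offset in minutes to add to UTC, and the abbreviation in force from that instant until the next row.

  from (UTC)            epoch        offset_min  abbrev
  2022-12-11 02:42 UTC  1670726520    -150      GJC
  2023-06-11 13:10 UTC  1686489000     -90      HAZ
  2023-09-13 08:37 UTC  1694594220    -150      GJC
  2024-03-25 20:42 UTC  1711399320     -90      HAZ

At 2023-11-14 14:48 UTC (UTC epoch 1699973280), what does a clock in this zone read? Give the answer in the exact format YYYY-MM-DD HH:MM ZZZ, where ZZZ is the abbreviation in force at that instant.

Query: 2023-11-14 14:48 UTC
Rule 3/4 (GJC, -02:30): 2023-09-13 08:37 UTC ≤ query < 2024-03-25 20:42 UTC
14·60 + 48 - 150 = 738 min
738 = 0·1440 + 738; 738 = 12·60 + 18 → 12:18, same day
→ 2023-11-14 12:18 GJC

2023-11-14 12:18 GJC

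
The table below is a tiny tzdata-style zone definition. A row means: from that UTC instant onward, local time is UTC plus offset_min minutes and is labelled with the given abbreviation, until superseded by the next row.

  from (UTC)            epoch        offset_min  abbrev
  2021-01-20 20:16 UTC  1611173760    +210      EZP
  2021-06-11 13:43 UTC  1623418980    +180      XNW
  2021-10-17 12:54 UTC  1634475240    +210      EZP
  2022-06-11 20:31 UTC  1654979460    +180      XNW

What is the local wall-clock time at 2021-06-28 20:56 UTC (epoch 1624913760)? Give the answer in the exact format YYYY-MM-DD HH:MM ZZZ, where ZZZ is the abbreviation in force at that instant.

Query: 2021-06-28 20:56 UTC
Rule 2/4 (XNW, +03:00): 2021-06-11 13:43 UTC ≤ query < 2021-10-17 12:54 UTC
20·60 + 56 + 180 = 1436 min
1436 = 0·1440 + 1436; 1436 = 23·60 + 56 → 23:56, same day
→ 2021-06-28 23:56 XNW

2021-06-28 23:56 XNW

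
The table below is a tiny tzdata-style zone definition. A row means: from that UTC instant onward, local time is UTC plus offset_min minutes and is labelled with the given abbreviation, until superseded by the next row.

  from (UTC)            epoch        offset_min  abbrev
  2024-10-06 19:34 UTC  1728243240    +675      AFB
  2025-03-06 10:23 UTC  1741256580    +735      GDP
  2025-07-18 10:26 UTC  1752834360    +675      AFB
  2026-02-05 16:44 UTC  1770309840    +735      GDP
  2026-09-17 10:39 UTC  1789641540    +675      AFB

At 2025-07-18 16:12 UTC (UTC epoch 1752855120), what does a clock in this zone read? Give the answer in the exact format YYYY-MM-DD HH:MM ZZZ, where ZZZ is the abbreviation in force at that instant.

2025-07-19 03:27 AFB

Query: 2025-07-18 16:12 UTC
Rule 3/5 (AFB, +11:15): 2025-07-18 10:26 UTC ≤ query < 2026-02-05 16:44 UTC
16·60 + 12 + 675 = 1647 min
1647 = 1·1440 + 207; 207 = 3·60 + 27 → 03:27, 2025-07-18 + 1 day = 2025-07-19
→ 2025-07-19 03:27 AFB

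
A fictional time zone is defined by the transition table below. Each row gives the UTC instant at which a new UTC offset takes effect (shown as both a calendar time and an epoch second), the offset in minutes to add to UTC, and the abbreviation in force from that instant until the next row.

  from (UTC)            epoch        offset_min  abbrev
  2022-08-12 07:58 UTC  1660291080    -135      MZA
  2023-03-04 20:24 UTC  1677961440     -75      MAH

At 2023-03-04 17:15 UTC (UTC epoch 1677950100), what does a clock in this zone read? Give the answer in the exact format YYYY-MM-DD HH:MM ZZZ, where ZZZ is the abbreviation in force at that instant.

Query: 2023-03-04 17:15 UTC
Rule 1/2 (MZA, -02:15): 2022-08-12 07:58 UTC ≤ query < 2023-03-04 20:24 UTC
17·60 + 15 - 135 = 900 min
900 = 0·1440 + 900; 900 = 15·60 + 0 → 15:00, same day
→ 2023-03-04 15:00 MZA

2023-03-04 15:00 MZA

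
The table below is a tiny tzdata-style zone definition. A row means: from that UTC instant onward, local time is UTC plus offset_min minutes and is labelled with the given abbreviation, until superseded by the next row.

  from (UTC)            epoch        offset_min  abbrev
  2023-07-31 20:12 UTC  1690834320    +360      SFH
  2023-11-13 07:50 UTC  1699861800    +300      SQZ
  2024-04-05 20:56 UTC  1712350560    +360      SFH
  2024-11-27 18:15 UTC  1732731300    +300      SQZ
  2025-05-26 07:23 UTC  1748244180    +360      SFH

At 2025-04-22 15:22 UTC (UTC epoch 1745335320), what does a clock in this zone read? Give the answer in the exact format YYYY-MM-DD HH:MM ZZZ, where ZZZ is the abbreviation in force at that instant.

Query: 2025-04-22 15:22 UTC
Rule 4/5 (SQZ, +05:00): 2024-11-27 18:15 UTC ≤ query < 2025-05-26 07:23 UTC
15·60 + 22 + 300 = 1222 min
1222 = 0·1440 + 1222; 1222 = 20·60 + 22 → 20:22, same day
→ 2025-04-22 20:22 SQZ

2025-04-22 20:22 SQZ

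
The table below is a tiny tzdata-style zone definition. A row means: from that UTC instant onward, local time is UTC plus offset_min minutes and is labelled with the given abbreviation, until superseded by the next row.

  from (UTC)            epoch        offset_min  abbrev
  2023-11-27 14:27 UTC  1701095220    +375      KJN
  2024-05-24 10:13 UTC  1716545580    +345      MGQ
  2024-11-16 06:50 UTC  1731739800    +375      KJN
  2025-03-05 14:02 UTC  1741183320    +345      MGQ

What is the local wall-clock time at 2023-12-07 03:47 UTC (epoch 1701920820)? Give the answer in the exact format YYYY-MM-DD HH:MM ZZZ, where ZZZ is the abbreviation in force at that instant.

Query: 2023-12-07 03:47 UTC
Rule 1/4 (KJN, +06:15): 2023-11-27 14:27 UTC ≤ query < 2024-05-24 10:13 UTC
3·60 + 47 + 375 = 602 min
602 = 0·1440 + 602; 602 = 10·60 + 2 → 10:02, same day
→ 2023-12-07 10:02 KJN

2023-12-07 10:02 KJN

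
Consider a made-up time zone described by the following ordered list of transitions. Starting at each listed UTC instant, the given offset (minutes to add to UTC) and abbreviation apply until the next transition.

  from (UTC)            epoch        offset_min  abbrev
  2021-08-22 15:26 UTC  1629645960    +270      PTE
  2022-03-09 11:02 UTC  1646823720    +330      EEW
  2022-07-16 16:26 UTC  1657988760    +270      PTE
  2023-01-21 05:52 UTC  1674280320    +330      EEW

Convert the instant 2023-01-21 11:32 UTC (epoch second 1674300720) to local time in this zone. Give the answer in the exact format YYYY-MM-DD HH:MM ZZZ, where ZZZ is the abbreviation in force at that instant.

2023-01-21 17:02 EEW

Query: 2023-01-21 11:32 UTC
Rule 4/4 (EEW, +05:30): 2023-01-21 05:52 UTC ≤ query < +∞
11·60 + 32 + 330 = 1022 min
1022 = 0·1440 + 1022; 1022 = 17·60 + 2 → 17:02, same day
→ 2023-01-21 17:02 EEW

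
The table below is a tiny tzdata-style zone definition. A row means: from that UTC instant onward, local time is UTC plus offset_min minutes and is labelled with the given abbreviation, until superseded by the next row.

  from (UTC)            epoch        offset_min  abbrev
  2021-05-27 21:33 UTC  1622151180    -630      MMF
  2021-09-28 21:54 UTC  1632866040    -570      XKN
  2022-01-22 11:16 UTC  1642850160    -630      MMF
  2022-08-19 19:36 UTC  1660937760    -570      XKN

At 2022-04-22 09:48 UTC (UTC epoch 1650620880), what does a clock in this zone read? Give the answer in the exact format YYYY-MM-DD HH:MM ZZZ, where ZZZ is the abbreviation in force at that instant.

2022-04-21 23:18 MMF

Query: 2022-04-22 09:48 UTC
Rule 3/4 (MMF, -10:30): 2022-01-22 11:16 UTC ≤ query < 2022-08-19 19:36 UTC
9·60 + 48 - 630 = -42 min
-42 = -1·1440 + 1398; 1398 = 23·60 + 18 → 23:18, 2022-04-22 - 1 day = 2022-04-21
→ 2022-04-21 23:18 MMF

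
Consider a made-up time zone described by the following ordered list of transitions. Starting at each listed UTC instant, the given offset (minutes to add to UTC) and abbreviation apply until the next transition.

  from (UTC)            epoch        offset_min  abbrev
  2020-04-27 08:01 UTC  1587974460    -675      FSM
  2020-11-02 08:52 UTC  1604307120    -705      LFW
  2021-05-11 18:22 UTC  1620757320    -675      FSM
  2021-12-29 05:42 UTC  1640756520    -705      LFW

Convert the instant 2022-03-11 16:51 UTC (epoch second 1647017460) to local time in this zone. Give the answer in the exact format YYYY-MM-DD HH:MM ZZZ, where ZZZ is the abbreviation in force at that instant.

2022-03-11 05:06 LFW

Query: 2022-03-11 16:51 UTC
Rule 4/4 (LFW, -11:45): 2021-12-29 05:42 UTC ≤ query < +∞
16·60 + 51 - 705 = 306 min
306 = 0·1440 + 306; 306 = 5·60 + 6 → 05:06, same day
→ 2022-03-11 05:06 LFW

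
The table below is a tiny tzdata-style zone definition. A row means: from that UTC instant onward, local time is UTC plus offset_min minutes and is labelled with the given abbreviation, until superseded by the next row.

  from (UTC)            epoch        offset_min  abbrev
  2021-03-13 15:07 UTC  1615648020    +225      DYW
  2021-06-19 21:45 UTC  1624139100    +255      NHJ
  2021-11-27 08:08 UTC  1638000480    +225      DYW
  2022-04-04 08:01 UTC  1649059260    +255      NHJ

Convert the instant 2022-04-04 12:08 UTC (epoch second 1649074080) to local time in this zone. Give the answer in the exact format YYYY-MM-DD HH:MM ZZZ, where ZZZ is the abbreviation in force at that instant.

2022-04-04 16:23 NHJ

Query: 2022-04-04 12:08 UTC
Rule 4/4 (NHJ, +04:15): 2022-04-04 08:01 UTC ≤ query < +∞
12·60 + 8 + 255 = 983 min
983 = 0·1440 + 983; 983 = 16·60 + 23 → 16:23, same day
→ 2022-04-04 16:23 NHJ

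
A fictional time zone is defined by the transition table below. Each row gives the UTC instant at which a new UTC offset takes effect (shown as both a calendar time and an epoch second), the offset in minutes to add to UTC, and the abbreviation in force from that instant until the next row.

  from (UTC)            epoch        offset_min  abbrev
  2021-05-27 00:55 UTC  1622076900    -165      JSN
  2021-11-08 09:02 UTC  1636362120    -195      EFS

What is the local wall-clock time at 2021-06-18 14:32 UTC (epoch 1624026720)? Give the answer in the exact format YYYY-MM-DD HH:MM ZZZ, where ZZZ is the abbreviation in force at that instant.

2021-06-18 11:47 JSN

Query: 2021-06-18 14:32 UTC
Rule 1/2 (JSN, -02:45): 2021-05-27 00:55 UTC ≤ query < 2021-11-08 09:02 UTC
14·60 + 32 - 165 = 707 min
707 = 0·1440 + 707; 707 = 11·60 + 47 → 11:47, same day
→ 2021-06-18 11:47 JSN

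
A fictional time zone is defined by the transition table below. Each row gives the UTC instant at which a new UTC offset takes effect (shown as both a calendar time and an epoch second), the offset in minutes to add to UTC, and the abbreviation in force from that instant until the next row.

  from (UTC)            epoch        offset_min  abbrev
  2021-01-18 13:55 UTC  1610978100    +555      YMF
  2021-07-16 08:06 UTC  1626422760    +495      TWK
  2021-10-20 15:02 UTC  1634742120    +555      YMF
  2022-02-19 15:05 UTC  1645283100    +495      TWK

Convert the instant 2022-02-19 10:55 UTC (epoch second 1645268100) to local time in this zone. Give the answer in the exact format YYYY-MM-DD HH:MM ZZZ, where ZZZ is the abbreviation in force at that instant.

2022-02-19 20:10 YMF

Query: 2022-02-19 10:55 UTC
Rule 3/4 (YMF, +09:15): 2021-10-20 15:02 UTC ≤ query < 2022-02-19 15:05 UTC
10·60 + 55 + 555 = 1210 min
1210 = 0·1440 + 1210; 1210 = 20·60 + 10 → 20:10, same day
→ 2022-02-19 20:10 YMF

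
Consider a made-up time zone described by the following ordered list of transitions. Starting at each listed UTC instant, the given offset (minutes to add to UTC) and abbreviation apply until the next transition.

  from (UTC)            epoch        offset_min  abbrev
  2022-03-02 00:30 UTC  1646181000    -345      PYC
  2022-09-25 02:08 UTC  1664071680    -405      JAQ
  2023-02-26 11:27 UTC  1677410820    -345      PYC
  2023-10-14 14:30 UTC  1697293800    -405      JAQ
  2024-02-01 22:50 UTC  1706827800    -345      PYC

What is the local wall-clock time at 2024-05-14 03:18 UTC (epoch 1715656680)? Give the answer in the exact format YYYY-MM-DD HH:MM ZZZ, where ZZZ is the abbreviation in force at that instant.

2024-05-13 21:33 PYC

Query: 2024-05-14 03:18 UTC
Rule 5/5 (PYC, -05:45): 2024-02-01 22:50 UTC ≤ query < +∞
3·60 + 18 - 345 = -147 min
-147 = -1·1440 + 1293; 1293 = 21·60 + 33 → 21:33, 2024-05-14 - 1 day = 2024-05-13
→ 2024-05-13 21:33 PYC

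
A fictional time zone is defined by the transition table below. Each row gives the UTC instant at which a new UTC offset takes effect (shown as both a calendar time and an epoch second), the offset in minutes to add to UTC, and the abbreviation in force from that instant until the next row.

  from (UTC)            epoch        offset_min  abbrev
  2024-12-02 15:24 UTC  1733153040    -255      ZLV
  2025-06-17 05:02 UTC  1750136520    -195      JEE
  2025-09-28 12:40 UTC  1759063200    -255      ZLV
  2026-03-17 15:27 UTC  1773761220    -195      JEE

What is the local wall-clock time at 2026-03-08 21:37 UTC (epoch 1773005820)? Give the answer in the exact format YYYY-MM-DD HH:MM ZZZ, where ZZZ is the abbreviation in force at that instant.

Query: 2026-03-08 21:37 UTC
Rule 3/4 (ZLV, -04:15): 2025-09-28 12:40 UTC ≤ query < 2026-03-17 15:27 UTC
21·60 + 37 - 255 = 1042 min
1042 = 0·1440 + 1042; 1042 = 17·60 + 22 → 17:22, same day
→ 2026-03-08 17:22 ZLV

2026-03-08 17:22 ZLV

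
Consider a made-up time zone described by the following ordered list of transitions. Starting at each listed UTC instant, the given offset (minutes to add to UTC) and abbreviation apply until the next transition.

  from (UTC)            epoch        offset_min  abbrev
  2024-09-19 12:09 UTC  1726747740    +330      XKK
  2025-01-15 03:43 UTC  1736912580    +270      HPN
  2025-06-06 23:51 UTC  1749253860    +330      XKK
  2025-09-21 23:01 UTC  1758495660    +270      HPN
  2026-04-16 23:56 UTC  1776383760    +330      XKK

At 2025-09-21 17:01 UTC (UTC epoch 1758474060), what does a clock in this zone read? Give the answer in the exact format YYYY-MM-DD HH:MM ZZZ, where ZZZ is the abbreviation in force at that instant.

2025-09-21 22:31 XKK

Query: 2025-09-21 17:01 UTC
Rule 3/5 (XKK, +05:30): 2025-06-06 23:51 UTC ≤ query < 2025-09-21 23:01 UTC
17·60 + 1 + 330 = 1351 min
1351 = 0·1440 + 1351; 1351 = 22·60 + 31 → 22:31, same day
→ 2025-09-21 22:31 XKK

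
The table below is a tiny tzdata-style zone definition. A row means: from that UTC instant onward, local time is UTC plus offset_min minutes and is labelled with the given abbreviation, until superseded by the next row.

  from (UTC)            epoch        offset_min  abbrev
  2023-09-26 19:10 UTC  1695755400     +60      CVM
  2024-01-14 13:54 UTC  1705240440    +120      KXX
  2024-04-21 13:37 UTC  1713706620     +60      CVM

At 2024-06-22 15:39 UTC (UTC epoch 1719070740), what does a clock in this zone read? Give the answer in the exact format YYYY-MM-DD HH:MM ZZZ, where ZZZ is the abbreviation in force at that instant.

2024-06-22 16:39 CVM

Query: 2024-06-22 15:39 UTC
Rule 3/3 (CVM, +01:00): 2024-04-21 13:37 UTC ≤ query < +∞
15·60 + 39 + 60 = 999 min
999 = 0·1440 + 999; 999 = 16·60 + 39 → 16:39, same day
→ 2024-06-22 16:39 CVM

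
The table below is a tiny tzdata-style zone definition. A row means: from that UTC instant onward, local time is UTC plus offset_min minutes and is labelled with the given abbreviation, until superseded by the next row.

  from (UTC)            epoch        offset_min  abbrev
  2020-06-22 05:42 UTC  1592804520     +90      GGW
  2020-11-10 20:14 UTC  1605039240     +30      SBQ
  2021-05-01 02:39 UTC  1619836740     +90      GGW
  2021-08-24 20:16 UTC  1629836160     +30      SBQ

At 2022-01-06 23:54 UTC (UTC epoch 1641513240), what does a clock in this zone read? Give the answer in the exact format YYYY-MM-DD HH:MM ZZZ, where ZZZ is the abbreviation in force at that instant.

Query: 2022-01-06 23:54 UTC
Rule 4/4 (SBQ, +00:30): 2021-08-24 20:16 UTC ≤ query < +∞
23·60 + 54 + 30 = 1464 min
1464 = 1·1440 + 24; 24 = 0·60 + 24 → 00:24, 2022-01-06 + 1 day = 2022-01-07
→ 2022-01-07 00:24 SBQ

2022-01-07 00:24 SBQ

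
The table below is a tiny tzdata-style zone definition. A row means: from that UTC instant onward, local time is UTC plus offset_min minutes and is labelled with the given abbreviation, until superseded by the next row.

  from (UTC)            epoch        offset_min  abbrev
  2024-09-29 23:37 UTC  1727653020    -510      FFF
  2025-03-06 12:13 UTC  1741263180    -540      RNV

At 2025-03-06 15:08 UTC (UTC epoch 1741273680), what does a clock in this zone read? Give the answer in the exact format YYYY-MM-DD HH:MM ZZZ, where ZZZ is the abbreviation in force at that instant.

2025-03-06 06:08 RNV

Query: 2025-03-06 15:08 UTC
Rule 2/2 (RNV, -09:00): 2025-03-06 12:13 UTC ≤ query < +∞
15·60 + 8 - 540 = 368 min
368 = 0·1440 + 368; 368 = 6·60 + 8 → 06:08, same day
→ 2025-03-06 06:08 RNV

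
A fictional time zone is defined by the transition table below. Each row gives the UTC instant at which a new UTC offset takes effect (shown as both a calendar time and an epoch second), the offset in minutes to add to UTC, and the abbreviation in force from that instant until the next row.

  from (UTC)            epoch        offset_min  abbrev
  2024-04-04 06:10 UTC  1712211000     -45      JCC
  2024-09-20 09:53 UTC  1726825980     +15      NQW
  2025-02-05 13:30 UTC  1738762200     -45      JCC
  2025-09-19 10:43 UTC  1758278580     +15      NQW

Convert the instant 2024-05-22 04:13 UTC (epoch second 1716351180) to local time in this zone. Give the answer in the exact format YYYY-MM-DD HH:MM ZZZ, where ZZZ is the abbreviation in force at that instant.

2024-05-22 03:28 JCC

Query: 2024-05-22 04:13 UTC
Rule 1/4 (JCC, -00:45): 2024-04-04 06:10 UTC ≤ query < 2024-09-20 09:53 UTC
4·60 + 13 - 45 = 208 min
208 = 0·1440 + 208; 208 = 3·60 + 28 → 03:28, same day
→ 2024-05-22 03:28 JCC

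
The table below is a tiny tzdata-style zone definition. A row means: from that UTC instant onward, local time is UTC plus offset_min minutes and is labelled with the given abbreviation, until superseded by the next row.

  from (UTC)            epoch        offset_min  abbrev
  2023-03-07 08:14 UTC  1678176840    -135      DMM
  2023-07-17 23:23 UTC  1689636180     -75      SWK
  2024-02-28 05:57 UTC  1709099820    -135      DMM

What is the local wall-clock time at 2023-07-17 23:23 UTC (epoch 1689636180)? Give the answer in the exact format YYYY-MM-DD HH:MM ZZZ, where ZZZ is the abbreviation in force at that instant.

Query: 2023-07-17 23:23 UTC
Rule 2/3 (SWK, -01:15): 2023-07-17 23:23 UTC ≤ query < 2024-02-28 05:57 UTC
23·60 + 23 - 75 = 1328 min
1328 = 0·1440 + 1328; 1328 = 22·60 + 8 → 22:08, same day
→ 2023-07-17 22:08 SWK

2023-07-17 22:08 SWK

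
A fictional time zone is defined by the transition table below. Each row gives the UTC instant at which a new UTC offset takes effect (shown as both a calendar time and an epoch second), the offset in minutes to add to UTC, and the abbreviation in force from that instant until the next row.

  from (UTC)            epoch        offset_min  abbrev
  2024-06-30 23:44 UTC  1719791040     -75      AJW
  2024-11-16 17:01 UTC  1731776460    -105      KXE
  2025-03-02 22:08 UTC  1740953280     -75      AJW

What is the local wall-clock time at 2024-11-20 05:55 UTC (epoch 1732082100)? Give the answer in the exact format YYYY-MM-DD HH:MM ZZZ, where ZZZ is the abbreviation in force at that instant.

Query: 2024-11-20 05:55 UTC
Rule 2/3 (KXE, -01:45): 2024-11-16 17:01 UTC ≤ query < 2025-03-02 22:08 UTC
5·60 + 55 - 105 = 250 min
250 = 0·1440 + 250; 250 = 4·60 + 10 → 04:10, same day
→ 2024-11-20 04:10 KXE

2024-11-20 04:10 KXE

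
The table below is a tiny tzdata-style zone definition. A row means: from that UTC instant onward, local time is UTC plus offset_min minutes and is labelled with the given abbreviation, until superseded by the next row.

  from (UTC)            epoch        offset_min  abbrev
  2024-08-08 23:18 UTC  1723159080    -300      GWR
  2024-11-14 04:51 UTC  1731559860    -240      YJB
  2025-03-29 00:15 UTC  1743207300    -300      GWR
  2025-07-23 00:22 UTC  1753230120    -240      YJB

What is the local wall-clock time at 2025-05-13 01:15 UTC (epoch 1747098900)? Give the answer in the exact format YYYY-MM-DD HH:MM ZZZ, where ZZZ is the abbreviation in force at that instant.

Query: 2025-05-13 01:15 UTC
Rule 3/4 (GWR, -05:00): 2025-03-29 00:15 UTC ≤ query < 2025-07-23 00:22 UTC
1·60 + 15 - 300 = -225 min
-225 = -1·1440 + 1215; 1215 = 20·60 + 15 → 20:15, 2025-05-13 - 1 day = 2025-05-12
→ 2025-05-12 20:15 GWR

2025-05-12 20:15 GWR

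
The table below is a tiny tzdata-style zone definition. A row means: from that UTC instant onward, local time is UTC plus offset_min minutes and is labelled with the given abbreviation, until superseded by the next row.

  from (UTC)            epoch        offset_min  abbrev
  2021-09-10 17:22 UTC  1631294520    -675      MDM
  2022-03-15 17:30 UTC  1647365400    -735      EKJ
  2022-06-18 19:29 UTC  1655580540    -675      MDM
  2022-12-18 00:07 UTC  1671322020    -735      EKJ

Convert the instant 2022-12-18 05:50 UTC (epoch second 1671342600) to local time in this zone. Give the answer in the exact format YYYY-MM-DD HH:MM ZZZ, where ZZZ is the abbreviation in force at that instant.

2022-12-17 17:35 EKJ

Query: 2022-12-18 05:50 UTC
Rule 4/4 (EKJ, -12:15): 2022-12-18 00:07 UTC ≤ query < +∞
5·60 + 50 - 735 = -385 min
-385 = -1·1440 + 1055; 1055 = 17·60 + 35 → 17:35, 2022-12-18 - 1 day = 2022-12-17
→ 2022-12-17 17:35 EKJ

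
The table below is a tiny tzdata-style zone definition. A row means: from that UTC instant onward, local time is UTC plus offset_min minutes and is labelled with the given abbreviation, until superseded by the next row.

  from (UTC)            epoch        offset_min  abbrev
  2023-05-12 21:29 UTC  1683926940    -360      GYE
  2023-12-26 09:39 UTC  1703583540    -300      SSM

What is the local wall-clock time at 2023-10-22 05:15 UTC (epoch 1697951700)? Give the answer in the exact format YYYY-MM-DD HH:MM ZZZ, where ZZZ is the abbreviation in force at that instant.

Query: 2023-10-22 05:15 UTC
Rule 1/2 (GYE, -06:00): 2023-05-12 21:29 UTC ≤ query < 2023-12-26 09:39 UTC
5·60 + 15 - 360 = -45 min
-45 = -1·1440 + 1395; 1395 = 23·60 + 15 → 23:15, 2023-10-22 - 1 day = 2023-10-21
→ 2023-10-21 23:15 GYE

2023-10-21 23:15 GYE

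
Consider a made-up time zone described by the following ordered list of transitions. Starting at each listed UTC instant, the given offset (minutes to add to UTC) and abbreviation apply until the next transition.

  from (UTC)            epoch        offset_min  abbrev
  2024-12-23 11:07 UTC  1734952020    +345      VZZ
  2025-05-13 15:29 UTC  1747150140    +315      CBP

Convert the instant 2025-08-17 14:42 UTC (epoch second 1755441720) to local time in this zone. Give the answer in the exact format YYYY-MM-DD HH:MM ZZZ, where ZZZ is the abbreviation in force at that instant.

Query: 2025-08-17 14:42 UTC
Rule 2/2 (CBP, +05:15): 2025-05-13 15:29 UTC ≤ query < +∞
14·60 + 42 + 315 = 1197 min
1197 = 0·1440 + 1197; 1197 = 19·60 + 57 → 19:57, same day
→ 2025-08-17 19:57 CBP

2025-08-17 19:57 CBP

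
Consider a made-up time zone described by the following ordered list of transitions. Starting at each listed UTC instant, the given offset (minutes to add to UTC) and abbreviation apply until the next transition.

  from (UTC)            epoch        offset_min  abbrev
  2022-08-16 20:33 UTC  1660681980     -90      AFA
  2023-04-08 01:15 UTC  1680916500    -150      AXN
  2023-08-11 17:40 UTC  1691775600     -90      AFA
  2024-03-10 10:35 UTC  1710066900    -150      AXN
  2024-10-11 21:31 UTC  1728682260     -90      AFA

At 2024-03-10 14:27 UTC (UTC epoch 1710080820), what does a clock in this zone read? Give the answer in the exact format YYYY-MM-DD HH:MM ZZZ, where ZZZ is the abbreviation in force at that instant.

Query: 2024-03-10 14:27 UTC
Rule 4/5 (AXN, -02:30): 2024-03-10 10:35 UTC ≤ query < 2024-10-11 21:31 UTC
14·60 + 27 - 150 = 717 min
717 = 0·1440 + 717; 717 = 11·60 + 57 → 11:57, same day
→ 2024-03-10 11:57 AXN

2024-03-10 11:57 AXN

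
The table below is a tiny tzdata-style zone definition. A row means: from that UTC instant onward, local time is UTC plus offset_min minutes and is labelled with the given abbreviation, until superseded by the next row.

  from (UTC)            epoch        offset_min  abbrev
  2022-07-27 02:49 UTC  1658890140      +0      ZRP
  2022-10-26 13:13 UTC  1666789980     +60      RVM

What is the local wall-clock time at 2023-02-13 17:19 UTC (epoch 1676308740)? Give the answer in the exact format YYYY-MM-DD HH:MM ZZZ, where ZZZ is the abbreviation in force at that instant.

2023-02-13 18:19 RVM

Query: 2023-02-13 17:19 UTC
Rule 2/2 (RVM, +01:00): 2022-10-26 13:13 UTC ≤ query < +∞
17·60 + 19 + 60 = 1099 min
1099 = 0·1440 + 1099; 1099 = 18·60 + 19 → 18:19, same day
→ 2023-02-13 18:19 RVM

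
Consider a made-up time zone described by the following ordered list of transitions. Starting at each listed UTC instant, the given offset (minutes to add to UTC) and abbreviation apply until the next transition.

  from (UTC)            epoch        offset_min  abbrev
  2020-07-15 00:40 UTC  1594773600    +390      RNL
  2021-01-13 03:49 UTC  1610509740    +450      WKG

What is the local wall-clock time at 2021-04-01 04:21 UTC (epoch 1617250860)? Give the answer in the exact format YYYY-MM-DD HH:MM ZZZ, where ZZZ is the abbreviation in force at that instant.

2021-04-01 11:51 WKG

Query: 2021-04-01 04:21 UTC
Rule 2/2 (WKG, +07:30): 2021-01-13 03:49 UTC ≤ query < +∞
4·60 + 21 + 450 = 711 min
711 = 0·1440 + 711; 711 = 11·60 + 51 → 11:51, same day
→ 2021-04-01 11:51 WKG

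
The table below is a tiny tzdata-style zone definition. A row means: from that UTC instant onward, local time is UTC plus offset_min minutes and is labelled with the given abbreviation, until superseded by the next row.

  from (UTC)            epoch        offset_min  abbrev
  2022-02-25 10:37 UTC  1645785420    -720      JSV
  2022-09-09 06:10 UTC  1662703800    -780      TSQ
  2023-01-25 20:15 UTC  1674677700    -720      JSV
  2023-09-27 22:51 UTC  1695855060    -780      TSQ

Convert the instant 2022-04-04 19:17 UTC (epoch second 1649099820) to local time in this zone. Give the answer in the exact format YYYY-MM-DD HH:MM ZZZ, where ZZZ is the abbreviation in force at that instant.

2022-04-04 07:17 JSV

Query: 2022-04-04 19:17 UTC
Rule 1/4 (JSV, -12:00): 2022-02-25 10:37 UTC ≤ query < 2022-09-09 06:10 UTC
19·60 + 17 - 720 = 437 min
437 = 0·1440 + 437; 437 = 7·60 + 17 → 07:17, same day
→ 2022-04-04 07:17 JSV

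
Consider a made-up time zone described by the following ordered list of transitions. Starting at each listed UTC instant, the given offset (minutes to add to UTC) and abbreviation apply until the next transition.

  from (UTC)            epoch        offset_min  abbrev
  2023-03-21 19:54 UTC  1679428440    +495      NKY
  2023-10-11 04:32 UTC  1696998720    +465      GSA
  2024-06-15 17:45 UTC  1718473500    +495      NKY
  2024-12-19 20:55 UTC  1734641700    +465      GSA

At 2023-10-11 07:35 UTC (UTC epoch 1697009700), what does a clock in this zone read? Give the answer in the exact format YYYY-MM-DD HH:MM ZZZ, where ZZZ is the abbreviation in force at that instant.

2023-10-11 15:20 GSA

Query: 2023-10-11 07:35 UTC
Rule 2/4 (GSA, +07:45): 2023-10-11 04:32 UTC ≤ query < 2024-06-15 17:45 UTC
7·60 + 35 + 465 = 920 min
920 = 0·1440 + 920; 920 = 15·60 + 20 → 15:20, same day
→ 2023-10-11 15:20 GSA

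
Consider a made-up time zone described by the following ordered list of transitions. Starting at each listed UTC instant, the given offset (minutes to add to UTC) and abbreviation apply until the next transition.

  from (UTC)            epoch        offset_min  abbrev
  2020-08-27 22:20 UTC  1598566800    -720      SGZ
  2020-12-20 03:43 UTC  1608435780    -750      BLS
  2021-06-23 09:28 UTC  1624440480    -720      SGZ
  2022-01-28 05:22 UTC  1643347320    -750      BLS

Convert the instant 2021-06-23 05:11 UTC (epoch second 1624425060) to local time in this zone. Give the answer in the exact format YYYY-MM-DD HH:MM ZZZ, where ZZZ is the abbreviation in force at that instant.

Query: 2021-06-23 05:11 UTC
Rule 2/4 (BLS, -12:30): 2020-12-20 03:43 UTC ≤ query < 2021-06-23 09:28 UTC
5·60 + 11 - 750 = -439 min
-439 = -1·1440 + 1001; 1001 = 16·60 + 41 → 16:41, 2021-06-23 - 1 day = 2021-06-22
→ 2021-06-22 16:41 BLS

2021-06-22 16:41 BLS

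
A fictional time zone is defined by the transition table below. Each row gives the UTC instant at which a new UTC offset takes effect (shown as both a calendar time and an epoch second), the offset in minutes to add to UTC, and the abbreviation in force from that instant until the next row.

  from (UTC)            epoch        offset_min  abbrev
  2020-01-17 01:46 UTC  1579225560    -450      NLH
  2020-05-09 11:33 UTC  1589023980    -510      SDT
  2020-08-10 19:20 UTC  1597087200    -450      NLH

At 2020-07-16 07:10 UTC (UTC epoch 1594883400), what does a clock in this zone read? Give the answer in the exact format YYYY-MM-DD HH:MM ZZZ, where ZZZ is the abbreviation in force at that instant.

Query: 2020-07-16 07:10 UTC
Rule 2/3 (SDT, -08:30): 2020-05-09 11:33 UTC ≤ query < 2020-08-10 19:20 UTC
7·60 + 10 - 510 = -80 min
-80 = -1·1440 + 1360; 1360 = 22·60 + 40 → 22:40, 2020-07-16 - 1 day = 2020-07-15
→ 2020-07-15 22:40 SDT

2020-07-15 22:40 SDT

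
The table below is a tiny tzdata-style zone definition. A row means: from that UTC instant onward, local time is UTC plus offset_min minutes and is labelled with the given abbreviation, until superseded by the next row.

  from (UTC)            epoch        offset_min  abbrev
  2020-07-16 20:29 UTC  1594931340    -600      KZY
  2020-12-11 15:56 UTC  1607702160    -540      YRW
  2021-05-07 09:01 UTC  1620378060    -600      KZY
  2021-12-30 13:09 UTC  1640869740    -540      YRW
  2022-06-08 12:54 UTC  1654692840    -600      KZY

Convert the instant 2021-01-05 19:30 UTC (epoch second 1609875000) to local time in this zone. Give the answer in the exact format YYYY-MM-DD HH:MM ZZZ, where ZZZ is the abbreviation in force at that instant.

Query: 2021-01-05 19:30 UTC
Rule 2/5 (YRW, -09:00): 2020-12-11 15:56 UTC ≤ query < 2021-05-07 09:01 UTC
19·60 + 30 - 540 = 630 min
630 = 0·1440 + 630; 630 = 10·60 + 30 → 10:30, same day
→ 2021-01-05 10:30 YRW

2021-01-05 10:30 YRW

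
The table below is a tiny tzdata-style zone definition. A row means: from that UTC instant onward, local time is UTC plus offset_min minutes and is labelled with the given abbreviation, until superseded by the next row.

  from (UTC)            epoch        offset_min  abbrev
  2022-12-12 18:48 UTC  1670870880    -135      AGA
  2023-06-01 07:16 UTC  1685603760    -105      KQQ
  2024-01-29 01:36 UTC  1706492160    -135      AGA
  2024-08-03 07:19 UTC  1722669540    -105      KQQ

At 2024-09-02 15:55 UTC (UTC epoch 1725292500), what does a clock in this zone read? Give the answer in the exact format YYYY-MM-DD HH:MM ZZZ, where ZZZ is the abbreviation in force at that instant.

Query: 2024-09-02 15:55 UTC
Rule 4/4 (KQQ, -01:45): 2024-08-03 07:19 UTC ≤ query < +∞
15·60 + 55 - 105 = 850 min
850 = 0·1440 + 850; 850 = 14·60 + 10 → 14:10, same day
→ 2024-09-02 14:10 KQQ

2024-09-02 14:10 KQQ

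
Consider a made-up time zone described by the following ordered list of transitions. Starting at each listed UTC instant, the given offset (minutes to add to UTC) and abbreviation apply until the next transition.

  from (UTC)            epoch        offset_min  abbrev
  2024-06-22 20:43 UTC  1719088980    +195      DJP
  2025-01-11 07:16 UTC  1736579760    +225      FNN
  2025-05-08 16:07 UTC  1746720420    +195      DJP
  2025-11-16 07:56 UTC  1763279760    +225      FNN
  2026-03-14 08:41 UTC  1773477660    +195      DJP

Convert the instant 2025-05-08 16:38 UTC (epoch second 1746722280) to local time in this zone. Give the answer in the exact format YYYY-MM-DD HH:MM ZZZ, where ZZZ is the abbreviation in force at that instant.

Query: 2025-05-08 16:38 UTC
Rule 3/5 (DJP, +03:15): 2025-05-08 16:07 UTC ≤ query < 2025-11-16 07:56 UTC
16·60 + 38 + 195 = 1193 min
1193 = 0·1440 + 1193; 1193 = 19·60 + 53 → 19:53, same day
→ 2025-05-08 19:53 DJP

2025-05-08 19:53 DJP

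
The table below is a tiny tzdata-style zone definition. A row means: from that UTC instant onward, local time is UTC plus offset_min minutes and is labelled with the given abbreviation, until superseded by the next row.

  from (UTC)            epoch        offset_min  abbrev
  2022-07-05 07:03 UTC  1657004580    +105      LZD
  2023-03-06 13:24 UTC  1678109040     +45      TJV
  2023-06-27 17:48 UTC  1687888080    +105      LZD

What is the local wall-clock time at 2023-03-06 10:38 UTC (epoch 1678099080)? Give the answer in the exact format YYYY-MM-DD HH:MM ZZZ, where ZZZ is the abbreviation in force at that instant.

2023-03-06 12:23 LZD

Query: 2023-03-06 10:38 UTC
Rule 1/3 (LZD, +01:45): 2022-07-05 07:03 UTC ≤ query < 2023-03-06 13:24 UTC
10·60 + 38 + 105 = 743 min
743 = 0·1440 + 743; 743 = 12·60 + 23 → 12:23, same day
→ 2023-03-06 12:23 LZD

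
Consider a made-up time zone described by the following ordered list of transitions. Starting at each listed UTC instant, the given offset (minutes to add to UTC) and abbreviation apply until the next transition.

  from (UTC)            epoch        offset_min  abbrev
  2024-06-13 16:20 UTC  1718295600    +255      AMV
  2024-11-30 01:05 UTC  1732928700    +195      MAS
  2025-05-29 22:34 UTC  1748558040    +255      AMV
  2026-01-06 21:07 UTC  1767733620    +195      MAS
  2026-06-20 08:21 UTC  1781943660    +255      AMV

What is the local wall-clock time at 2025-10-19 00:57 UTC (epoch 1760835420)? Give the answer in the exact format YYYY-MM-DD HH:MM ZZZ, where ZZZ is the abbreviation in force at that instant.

Query: 2025-10-19 00:57 UTC
Rule 3/5 (AMV, +04:15): 2025-05-29 22:34 UTC ≤ query < 2026-01-06 21:07 UTC
0·60 + 57 + 255 = 312 min
312 = 0·1440 + 312; 312 = 5·60 + 12 → 05:12, same day
→ 2025-10-19 05:12 AMV

2025-10-19 05:12 AMV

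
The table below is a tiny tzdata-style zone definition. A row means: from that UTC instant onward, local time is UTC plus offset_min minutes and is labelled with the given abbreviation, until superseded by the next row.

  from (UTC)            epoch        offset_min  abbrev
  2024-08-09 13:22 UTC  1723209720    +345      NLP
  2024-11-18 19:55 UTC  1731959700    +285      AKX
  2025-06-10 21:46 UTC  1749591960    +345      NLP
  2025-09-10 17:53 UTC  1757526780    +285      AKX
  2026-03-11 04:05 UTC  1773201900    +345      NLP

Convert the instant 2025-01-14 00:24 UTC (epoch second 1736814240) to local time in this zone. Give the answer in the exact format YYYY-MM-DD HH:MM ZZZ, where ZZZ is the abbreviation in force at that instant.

2025-01-14 05:09 AKX

Query: 2025-01-14 00:24 UTC
Rule 2/5 (AKX, +04:45): 2024-11-18 19:55 UTC ≤ query < 2025-06-10 21:46 UTC
0·60 + 24 + 285 = 309 min
309 = 0·1440 + 309; 309 = 5·60 + 9 → 05:09, same day
→ 2025-01-14 05:09 AKX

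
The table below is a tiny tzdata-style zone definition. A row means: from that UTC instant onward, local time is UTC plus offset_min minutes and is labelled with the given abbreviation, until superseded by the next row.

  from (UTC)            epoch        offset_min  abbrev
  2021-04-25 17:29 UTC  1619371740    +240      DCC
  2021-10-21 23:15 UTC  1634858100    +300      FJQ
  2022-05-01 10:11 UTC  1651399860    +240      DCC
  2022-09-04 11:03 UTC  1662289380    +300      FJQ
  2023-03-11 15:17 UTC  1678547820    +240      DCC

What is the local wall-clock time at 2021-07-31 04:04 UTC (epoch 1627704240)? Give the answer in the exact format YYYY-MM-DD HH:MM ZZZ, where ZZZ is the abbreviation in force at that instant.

Query: 2021-07-31 04:04 UTC
Rule 1/5 (DCC, +04:00): 2021-04-25 17:29 UTC ≤ query < 2021-10-21 23:15 UTC
4·60 + 4 + 240 = 484 min
484 = 0·1440 + 484; 484 = 8·60 + 4 → 08:04, same day
→ 2021-07-31 08:04 DCC

2021-07-31 08:04 DCC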